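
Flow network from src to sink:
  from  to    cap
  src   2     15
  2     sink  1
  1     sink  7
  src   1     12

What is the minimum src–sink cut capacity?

Max flow = 8 (via 2 augmenting paths).
In the residual at optimum, the set reachable from src is {1, 2, src}.
Cut edges: 1->sink (cap 7), 2->sink (cap 1). Sum = 8.

8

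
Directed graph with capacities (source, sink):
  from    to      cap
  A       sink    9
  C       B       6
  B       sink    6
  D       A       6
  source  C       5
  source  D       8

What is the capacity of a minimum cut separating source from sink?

11

Max flow = 11 (via 2 augmenting paths).
In the residual at optimum, the set reachable from source is {D, source}.
Cut edges: D->A (cap 6), source->C (cap 5). Sum = 11.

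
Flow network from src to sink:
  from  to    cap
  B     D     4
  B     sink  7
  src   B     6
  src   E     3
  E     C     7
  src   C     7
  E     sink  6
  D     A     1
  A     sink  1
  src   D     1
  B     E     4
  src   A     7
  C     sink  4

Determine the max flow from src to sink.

Augment src->B->sink: bottleneck 6. Total 6.
Augment src->E->sink: bottleneck 3. Total 9.
Augment src->C->sink: bottleneck 4. Total 13.
Augment src->A->sink: bottleneck 1. Total 14.
No augmenting path remains in the residual graph.

14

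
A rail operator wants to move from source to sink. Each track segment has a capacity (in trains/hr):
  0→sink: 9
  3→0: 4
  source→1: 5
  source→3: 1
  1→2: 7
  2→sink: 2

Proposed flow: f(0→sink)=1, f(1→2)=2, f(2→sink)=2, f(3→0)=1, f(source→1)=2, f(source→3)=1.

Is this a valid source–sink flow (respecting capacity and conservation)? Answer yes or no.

Every edge has 0 ≤ f(e) ≤ cap(e).
At each intermediate node, inflow equals outflow.

Yes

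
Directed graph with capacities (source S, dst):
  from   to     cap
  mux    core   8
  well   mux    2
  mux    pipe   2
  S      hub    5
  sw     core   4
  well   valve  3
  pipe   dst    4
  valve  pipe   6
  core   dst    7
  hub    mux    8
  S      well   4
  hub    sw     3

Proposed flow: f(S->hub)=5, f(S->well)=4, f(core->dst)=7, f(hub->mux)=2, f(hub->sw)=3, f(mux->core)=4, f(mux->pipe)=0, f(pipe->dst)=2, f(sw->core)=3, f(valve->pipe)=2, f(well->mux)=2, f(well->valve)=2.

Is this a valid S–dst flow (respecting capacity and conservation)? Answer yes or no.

Every edge has 0 ≤ f(e) ≤ cap(e).
At each intermediate node, inflow equals outflow.

Yes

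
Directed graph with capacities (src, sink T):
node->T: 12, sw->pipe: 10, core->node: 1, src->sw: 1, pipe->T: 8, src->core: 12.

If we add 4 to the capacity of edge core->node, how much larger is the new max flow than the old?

Original max flow = 2.
After raising cap(core->node), augmenting paths through that edge carry 4 more units.
New max flow = 6. Increase = 4.

4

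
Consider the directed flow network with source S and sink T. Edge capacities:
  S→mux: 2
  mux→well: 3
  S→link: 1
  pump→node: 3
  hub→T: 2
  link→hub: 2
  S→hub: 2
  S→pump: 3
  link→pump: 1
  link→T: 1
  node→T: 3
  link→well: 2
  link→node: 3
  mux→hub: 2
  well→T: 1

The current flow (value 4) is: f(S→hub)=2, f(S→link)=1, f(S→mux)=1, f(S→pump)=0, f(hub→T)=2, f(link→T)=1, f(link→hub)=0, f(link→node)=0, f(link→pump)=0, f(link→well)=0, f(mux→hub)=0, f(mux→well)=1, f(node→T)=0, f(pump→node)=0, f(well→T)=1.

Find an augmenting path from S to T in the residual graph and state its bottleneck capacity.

S→pump→node→T, bottleneck 3

Residual along S→pump→node→T: S→pump: 3, pump→node: 3, node→T: 3.
Bottleneck = min = 3.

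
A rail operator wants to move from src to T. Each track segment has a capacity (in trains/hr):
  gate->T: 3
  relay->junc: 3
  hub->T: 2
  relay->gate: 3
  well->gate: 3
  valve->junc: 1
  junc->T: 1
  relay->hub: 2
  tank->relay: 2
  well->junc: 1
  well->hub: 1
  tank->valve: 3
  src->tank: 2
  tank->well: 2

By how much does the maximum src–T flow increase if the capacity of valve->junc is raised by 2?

Original max flow = 2.
Edge valve->junc does not cross the min cut (source side {src}), so extra capacity there cannot help.
New max flow = 2. Increase = 0.

0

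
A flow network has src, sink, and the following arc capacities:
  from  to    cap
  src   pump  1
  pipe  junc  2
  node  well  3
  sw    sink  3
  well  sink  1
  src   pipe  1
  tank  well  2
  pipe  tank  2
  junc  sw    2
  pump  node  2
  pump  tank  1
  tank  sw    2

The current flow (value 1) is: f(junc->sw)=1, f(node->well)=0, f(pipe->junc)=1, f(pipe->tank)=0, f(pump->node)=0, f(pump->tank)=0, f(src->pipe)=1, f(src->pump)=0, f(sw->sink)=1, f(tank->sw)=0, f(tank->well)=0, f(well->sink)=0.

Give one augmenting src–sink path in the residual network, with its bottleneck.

Residual along src->pump->tank->sw->sink: src->pump: 1, pump->tank: 1, tank->sw: 2, sw->sink: 2.
Bottleneck = min = 1.

src->pump->tank->sw->sink, bottleneck 1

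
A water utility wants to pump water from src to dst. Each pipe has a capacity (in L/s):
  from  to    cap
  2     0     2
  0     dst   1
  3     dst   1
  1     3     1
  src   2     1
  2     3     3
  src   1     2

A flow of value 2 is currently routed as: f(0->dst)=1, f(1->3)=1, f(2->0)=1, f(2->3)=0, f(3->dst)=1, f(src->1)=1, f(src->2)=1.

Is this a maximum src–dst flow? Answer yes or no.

Residual reachable from src: {1, src}; dst is not reachable.
Saturated cut: src->2, 1->3 with total capacity 2 = current flow value. Flow is maximum.

Yes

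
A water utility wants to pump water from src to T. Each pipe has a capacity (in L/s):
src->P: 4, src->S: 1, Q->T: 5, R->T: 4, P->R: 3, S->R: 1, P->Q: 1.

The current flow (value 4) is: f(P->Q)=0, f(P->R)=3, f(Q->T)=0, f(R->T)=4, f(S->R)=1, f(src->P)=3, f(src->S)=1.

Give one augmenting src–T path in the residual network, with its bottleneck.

src->P->Q->T, bottleneck 1

Residual along src->P->Q->T: src->P: 1, P->Q: 1, Q->T: 5.
Bottleneck = min = 1.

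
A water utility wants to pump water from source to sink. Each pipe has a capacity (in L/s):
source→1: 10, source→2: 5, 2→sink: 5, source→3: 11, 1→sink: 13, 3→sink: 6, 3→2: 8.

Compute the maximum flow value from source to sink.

21

Augment source→1→sink: bottleneck 10. Total 10.
Augment source→3→sink: bottleneck 6. Total 16.
Augment source→2→sink: bottleneck 5. Total 21.
No augmenting path remains in the residual graph.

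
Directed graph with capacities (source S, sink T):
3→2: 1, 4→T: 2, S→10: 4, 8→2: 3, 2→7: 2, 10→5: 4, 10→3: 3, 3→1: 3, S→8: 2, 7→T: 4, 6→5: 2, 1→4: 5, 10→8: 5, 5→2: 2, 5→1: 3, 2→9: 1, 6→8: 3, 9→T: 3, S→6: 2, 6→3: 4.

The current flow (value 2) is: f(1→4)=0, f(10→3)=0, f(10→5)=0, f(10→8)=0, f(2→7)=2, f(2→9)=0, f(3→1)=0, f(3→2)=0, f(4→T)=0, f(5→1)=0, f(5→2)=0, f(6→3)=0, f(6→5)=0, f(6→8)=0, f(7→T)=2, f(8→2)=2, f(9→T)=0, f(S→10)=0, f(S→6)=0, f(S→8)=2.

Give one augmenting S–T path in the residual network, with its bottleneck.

Residual along S→6→3→2→9→T: S→6: 2, 6→3: 4, 3→2: 1, 2→9: 1, 9→T: 3.
Bottleneck = min = 1.

S→6→3→2→9→T, bottleneck 1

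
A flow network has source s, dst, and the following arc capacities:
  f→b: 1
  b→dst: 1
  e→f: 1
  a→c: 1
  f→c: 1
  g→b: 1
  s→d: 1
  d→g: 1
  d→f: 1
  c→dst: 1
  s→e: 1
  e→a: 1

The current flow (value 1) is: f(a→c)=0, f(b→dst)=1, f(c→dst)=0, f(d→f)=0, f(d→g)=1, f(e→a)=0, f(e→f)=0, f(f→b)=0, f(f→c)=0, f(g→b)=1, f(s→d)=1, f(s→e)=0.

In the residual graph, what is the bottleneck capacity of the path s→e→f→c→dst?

Residual capacities along the path: s→e: 1, e→f: 1, f→c: 1, c→dst: 1.
Minimum is 1.

1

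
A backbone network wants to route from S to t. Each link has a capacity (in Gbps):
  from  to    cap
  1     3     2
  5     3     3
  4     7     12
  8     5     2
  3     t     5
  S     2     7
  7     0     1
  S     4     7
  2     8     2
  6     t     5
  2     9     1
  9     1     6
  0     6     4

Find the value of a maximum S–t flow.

4

Augment S->4->7->0->6->t: bottleneck 1. Total 1.
Augment S->2->9->1->3->t: bottleneck 1. Total 2.
Augment S->2->8->5->3->t: bottleneck 2. Total 4.
No augmenting path remains in the residual graph.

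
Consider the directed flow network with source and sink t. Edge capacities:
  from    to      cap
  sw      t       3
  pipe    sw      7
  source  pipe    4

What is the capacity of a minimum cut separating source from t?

Max flow = 3 (via 1 augmenting path).
In the residual at optimum, the set reachable from source is {pipe, source, sw}.
Cut edges: sw→t (cap 3). Sum = 3.

3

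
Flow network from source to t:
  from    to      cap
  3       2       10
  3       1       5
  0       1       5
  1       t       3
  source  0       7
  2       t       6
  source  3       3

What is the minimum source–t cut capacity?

Max flow = 6 (via 2 augmenting paths).
In the residual at optimum, the set reachable from source is {0, 1, source}.
Cut edges: source→3 (cap 3), 1→t (cap 3). Sum = 6.

6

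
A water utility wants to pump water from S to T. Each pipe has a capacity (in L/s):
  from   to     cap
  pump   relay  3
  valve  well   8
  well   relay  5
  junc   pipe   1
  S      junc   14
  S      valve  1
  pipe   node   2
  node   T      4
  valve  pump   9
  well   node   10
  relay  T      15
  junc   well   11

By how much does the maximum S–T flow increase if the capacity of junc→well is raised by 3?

0

Original max flow = 10.
Edge junc→well does not cross the min cut (source side {S, junc, node, pipe, well}), so extra capacity there cannot help.
New max flow = 10. Increase = 0.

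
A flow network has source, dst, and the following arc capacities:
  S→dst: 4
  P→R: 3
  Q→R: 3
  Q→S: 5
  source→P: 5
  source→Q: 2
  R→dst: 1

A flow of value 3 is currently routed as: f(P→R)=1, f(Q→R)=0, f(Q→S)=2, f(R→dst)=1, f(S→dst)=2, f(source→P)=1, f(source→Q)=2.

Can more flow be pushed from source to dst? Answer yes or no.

No

Residual reachable from source: {P, R, source}; dst is not reachable.
Saturated cut: source→Q, R→dst with total capacity 3 = current flow value. Flow is maximum.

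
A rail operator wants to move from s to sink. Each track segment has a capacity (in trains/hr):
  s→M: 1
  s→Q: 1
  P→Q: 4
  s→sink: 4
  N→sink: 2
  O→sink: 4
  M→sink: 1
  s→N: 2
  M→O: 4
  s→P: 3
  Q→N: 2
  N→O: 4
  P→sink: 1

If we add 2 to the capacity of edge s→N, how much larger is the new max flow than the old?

2

Original max flow = 10.
After raising cap(s→N), augmenting paths through that edge carry 2 more units.
New max flow = 12. Increase = 2.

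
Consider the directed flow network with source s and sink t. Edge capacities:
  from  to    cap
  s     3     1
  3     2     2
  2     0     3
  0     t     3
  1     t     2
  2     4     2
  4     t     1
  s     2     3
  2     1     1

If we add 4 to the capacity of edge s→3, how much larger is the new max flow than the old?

Original max flow = 4.
After raising cap(s→3), augmenting paths through that edge carry 1 more unit.
New max flow = 5. Increase = 1.

1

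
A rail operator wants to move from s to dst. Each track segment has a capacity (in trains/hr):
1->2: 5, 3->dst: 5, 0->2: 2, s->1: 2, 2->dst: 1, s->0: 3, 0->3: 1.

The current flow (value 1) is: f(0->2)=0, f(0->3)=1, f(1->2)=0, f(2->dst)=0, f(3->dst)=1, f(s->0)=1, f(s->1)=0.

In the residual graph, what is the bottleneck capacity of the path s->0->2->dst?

1

Residual capacities along the path: s->0: 2, 0->2: 2, 2->dst: 1.
Minimum is 1.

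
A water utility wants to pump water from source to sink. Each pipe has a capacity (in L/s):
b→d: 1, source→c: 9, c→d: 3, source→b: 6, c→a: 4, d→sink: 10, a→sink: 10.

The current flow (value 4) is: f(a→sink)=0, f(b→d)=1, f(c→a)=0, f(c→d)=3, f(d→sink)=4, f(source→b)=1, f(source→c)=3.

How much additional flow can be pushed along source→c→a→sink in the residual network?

Residual capacities along the path: source→c: 6, c→a: 4, a→sink: 10.
Minimum is 4.

4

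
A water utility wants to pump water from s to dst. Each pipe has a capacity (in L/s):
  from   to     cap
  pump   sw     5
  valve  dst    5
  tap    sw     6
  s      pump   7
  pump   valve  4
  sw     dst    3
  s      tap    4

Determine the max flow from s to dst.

Augment s->tap->sw->dst: bottleneck 3. Total 3.
Augment s->pump->valve->dst: bottleneck 4. Total 7.
No augmenting path remains in the residual graph.

7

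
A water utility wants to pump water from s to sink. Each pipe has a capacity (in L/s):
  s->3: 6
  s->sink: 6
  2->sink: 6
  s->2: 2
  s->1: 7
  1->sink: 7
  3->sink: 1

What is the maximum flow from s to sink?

Augment s->sink: bottleneck 6. Total 6.
Augment s->3->sink: bottleneck 1. Total 7.
Augment s->2->sink: bottleneck 2. Total 9.
Augment s->1->sink: bottleneck 7. Total 16.
No augmenting path remains in the residual graph.

16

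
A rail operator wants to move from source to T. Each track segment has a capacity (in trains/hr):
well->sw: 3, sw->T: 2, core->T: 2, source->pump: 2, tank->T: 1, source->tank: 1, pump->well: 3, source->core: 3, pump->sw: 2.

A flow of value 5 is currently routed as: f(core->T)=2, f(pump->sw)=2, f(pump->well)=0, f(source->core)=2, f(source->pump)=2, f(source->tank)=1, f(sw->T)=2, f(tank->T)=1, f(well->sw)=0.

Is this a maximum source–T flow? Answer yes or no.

Residual reachable from source: {core, source}; T is not reachable.
Saturated cut: source->pump, source->tank, core->T with total capacity 5 = current flow value. Flow is maximum.

Yes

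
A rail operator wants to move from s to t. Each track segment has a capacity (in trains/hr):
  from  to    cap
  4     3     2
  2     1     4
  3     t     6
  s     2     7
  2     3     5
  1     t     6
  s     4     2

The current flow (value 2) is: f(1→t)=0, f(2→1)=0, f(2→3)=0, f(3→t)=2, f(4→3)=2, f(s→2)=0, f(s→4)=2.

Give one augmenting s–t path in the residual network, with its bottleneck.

Residual along s→2→3→t: s→2: 7, 2→3: 5, 3→t: 4.
Bottleneck = min = 4.

s→2→3→t, bottleneck 4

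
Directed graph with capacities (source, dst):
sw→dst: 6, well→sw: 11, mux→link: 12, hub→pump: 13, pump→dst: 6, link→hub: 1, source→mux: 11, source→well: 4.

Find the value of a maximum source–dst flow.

Augment source→well→sw→dst: bottleneck 4. Total 4.
Augment source→mux→link→hub→pump→dst: bottleneck 1. Total 5.
No augmenting path remains in the residual graph.

5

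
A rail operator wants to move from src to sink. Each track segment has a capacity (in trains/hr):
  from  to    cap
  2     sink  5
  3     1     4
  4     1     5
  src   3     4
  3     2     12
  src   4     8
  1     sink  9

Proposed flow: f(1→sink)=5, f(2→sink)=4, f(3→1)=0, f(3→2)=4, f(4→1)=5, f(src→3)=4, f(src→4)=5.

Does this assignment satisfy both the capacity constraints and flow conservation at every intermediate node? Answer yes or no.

Every edge has 0 ≤ f(e) ≤ cap(e).
At each intermediate node, inflow equals outflow.

Yes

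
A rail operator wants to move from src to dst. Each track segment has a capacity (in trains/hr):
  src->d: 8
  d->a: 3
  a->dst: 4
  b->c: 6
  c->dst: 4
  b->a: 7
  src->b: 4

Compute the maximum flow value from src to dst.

7

Augment src->b->c->dst: bottleneck 4. Total 4.
Augment src->d->a->dst: bottleneck 3. Total 7.
No augmenting path remains in the residual graph.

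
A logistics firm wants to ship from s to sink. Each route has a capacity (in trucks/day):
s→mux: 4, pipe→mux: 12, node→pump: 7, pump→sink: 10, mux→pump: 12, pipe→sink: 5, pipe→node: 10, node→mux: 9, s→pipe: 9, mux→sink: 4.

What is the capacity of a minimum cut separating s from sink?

Max flow = 13 (via 3 augmenting paths).
In the residual at optimum, the set reachable from s is {s}.
Cut edges: s→pipe (cap 9), s→mux (cap 4). Sum = 13.

13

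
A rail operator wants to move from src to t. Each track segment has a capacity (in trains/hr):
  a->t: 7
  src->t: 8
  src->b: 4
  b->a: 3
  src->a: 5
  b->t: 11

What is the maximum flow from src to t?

17

Augment src->t: bottleneck 8. Total 8.
Augment src->b->t: bottleneck 4. Total 12.
Augment src->a->t: bottleneck 5. Total 17.
No augmenting path remains in the residual graph.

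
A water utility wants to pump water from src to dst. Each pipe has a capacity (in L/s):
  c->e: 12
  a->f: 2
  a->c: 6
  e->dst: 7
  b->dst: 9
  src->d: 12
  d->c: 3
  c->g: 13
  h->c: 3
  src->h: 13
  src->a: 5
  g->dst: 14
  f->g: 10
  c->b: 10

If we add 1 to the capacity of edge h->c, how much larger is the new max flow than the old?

Original max flow = 11.
After raising cap(h->c), augmenting paths through that edge carry 1 more unit.
New max flow = 12. Increase = 1.

1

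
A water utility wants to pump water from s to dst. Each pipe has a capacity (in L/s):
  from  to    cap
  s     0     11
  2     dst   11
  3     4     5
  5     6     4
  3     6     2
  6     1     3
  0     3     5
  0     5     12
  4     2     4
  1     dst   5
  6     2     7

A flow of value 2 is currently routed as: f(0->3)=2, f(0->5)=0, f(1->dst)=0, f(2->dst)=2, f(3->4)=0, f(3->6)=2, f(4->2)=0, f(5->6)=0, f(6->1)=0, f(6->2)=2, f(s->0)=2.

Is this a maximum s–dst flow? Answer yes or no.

No

Residual path s->0->3->4->2->dst has bottleneck 3 > 0.
Pushing 3 along it raises the flow to 5, so the given flow is not maximum.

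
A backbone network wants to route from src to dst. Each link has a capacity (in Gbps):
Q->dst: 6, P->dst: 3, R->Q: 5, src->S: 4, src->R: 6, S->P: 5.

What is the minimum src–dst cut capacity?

8

Max flow = 8 (via 2 augmenting paths).
In the residual at optimum, the set reachable from src is {P, R, S, src}.
Cut edges: R->Q (cap 5), P->dst (cap 3). Sum = 8.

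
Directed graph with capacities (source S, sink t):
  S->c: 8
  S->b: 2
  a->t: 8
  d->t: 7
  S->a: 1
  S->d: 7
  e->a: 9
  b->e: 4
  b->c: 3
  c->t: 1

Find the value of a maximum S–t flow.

Augment S->d->t: bottleneck 7. Total 7.
Augment S->a->t: bottleneck 1. Total 8.
Augment S->c->t: bottleneck 1. Total 9.
Augment S->b->e->a->t: bottleneck 2. Total 11.
No augmenting path remains in the residual graph.

11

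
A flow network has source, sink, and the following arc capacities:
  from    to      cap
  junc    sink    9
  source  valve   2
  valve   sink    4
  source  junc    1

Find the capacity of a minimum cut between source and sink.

Max flow = 3 (via 2 augmenting paths).
In the residual at optimum, the set reachable from source is {source}.
Cut edges: source->valve (cap 2), source->junc (cap 1). Sum = 3.

3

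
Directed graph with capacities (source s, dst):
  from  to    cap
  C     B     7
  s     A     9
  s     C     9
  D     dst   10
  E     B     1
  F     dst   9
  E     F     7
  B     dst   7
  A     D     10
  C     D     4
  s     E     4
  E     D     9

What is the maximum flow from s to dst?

Augment s->A->D->dst: bottleneck 9. Total 9.
Augment s->C->D->dst: bottleneck 1. Total 10.
Augment s->C->B->dst: bottleneck 7. Total 17.
Augment s->E->F->dst: bottleneck 4. Total 21.
No augmenting path remains in the residual graph.

21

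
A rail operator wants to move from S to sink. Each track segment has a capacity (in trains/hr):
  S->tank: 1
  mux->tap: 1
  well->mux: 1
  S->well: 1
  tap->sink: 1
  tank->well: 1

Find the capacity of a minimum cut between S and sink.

1

Max flow = 1 (via 1 augmenting path).
In the residual at optimum, the set reachable from S is {S, tank, well}.
Cut edges: well->mux (cap 1). Sum = 1.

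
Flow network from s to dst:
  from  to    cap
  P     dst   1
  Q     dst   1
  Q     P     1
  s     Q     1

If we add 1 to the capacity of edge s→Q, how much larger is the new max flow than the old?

1

Original max flow = 1.
After raising cap(s→Q), augmenting paths through that edge carry 1 more unit.
New max flow = 2. Increase = 1.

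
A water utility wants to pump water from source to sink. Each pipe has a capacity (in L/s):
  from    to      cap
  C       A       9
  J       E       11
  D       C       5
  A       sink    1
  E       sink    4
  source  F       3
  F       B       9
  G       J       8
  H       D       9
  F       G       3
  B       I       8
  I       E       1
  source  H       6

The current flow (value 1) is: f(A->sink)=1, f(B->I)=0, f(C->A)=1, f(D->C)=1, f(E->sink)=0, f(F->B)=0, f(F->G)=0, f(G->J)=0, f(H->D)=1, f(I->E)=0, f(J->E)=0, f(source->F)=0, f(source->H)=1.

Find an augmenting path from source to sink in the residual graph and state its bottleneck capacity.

source->F->B->I->E->sink, bottleneck 1

Residual along source->F->B->I->E->sink: source->F: 3, F->B: 9, B->I: 8, I->E: 1, E->sink: 4.
Bottleneck = min = 1.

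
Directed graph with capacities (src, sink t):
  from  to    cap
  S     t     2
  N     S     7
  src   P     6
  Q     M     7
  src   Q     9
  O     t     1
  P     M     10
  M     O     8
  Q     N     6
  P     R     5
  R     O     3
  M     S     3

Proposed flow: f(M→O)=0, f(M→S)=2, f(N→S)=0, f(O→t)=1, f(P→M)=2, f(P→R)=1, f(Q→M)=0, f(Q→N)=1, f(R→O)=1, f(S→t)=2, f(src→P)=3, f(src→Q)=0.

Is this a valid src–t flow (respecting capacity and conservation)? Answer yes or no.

Conservation fails at Q: inflow 0 ≠ outflow 1.

No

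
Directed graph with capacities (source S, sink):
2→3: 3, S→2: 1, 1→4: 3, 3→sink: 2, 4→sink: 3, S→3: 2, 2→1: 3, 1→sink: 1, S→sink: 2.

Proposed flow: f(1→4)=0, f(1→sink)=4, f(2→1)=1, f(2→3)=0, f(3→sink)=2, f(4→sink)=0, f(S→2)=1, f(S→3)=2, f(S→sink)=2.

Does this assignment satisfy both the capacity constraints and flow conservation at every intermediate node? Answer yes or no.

Capacity violated on 1→sink: flow 4 > capacity 1.

No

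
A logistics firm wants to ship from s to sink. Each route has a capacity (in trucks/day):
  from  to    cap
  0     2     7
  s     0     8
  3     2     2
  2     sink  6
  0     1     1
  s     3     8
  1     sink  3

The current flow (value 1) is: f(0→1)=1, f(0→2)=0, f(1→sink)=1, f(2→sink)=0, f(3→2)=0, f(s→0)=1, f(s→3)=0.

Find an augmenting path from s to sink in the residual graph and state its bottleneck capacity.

Residual along s→0→2→sink: s→0: 7, 0→2: 7, 2→sink: 6.
Bottleneck = min = 6.

s→0→2→sink, bottleneck 6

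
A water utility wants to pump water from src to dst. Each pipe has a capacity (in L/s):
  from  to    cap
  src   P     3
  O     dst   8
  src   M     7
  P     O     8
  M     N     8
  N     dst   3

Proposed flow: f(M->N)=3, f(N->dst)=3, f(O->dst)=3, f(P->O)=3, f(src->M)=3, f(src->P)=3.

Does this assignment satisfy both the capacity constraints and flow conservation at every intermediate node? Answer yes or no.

Every edge has 0 ≤ f(e) ≤ cap(e).
At each intermediate node, inflow equals outflow.

Yes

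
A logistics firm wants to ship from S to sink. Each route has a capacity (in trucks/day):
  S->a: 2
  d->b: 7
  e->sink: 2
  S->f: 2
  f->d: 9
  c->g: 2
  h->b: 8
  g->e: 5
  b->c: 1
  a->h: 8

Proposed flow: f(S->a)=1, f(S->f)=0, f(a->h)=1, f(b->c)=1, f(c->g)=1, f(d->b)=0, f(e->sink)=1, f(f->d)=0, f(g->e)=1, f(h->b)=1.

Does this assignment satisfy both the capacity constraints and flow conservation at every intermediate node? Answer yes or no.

Every edge has 0 ≤ f(e) ≤ cap(e).
At each intermediate node, inflow equals outflow.

Yes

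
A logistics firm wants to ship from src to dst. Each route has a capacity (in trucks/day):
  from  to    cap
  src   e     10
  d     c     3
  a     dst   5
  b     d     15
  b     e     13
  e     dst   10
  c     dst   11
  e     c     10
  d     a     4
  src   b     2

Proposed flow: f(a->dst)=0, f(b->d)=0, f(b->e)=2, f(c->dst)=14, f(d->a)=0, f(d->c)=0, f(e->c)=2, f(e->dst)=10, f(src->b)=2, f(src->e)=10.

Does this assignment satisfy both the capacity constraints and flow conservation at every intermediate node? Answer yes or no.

Capacity violated on c->dst: flow 14 > capacity 11.

No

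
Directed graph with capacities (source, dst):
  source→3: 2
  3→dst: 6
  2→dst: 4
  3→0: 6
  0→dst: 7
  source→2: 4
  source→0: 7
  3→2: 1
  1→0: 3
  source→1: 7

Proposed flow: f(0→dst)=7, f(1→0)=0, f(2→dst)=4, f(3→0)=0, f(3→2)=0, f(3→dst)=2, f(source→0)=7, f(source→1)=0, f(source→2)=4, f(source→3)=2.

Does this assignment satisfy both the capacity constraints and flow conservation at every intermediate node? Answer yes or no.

Every edge has 0 ≤ f(e) ≤ cap(e).
At each intermediate node, inflow equals outflow.

Yes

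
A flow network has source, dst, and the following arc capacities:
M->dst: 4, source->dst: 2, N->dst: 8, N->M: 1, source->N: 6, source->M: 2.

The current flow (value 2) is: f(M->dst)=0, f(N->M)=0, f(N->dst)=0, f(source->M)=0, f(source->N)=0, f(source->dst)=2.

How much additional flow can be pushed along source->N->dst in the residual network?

6

Residual capacities along the path: source->N: 6, N->dst: 8.
Minimum is 6.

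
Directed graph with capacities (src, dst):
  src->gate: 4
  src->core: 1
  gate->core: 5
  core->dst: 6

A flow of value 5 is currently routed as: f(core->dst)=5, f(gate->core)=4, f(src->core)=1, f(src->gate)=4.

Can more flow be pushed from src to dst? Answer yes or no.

Residual reachable from src: {src}; dst is not reachable.
Saturated cut: src->gate, src->core with total capacity 5 = current flow value. Flow is maximum.

No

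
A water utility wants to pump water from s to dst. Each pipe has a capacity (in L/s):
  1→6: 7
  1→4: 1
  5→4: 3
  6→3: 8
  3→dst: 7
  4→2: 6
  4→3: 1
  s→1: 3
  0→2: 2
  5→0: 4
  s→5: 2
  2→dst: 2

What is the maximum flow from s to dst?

5

Augment s→5→0→2→dst: bottleneck 2. Total 2.
Augment s→1→4→3→dst: bottleneck 1. Total 3.
Augment s→1→6→3→dst: bottleneck 2. Total 5.
No augmenting path remains in the residual graph.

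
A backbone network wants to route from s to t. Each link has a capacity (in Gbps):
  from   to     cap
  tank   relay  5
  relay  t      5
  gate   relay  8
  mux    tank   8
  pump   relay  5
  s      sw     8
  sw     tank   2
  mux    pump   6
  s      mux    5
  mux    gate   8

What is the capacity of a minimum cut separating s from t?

Max flow = 5 (via 1 augmenting path).
In the residual at optimum, the set reachable from s is {gate, mux, pump, relay, s, sw, tank}.
Cut edges: relay->t (cap 5). Sum = 5.

5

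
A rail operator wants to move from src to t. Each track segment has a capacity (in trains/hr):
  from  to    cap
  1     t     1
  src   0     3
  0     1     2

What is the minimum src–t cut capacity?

1

Max flow = 1 (via 1 augmenting path).
In the residual at optimum, the set reachable from src is {0, 1, src}.
Cut edges: 1→t (cap 1). Sum = 1.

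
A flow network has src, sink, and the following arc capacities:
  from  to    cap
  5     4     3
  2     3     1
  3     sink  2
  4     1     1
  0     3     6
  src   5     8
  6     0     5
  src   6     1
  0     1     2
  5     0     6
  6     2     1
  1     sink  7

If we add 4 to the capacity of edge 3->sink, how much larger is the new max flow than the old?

Original max flow = 5.
After raising cap(3->sink), augmenting paths through that edge carry 3 more units.
New max flow = 8. Increase = 3.

3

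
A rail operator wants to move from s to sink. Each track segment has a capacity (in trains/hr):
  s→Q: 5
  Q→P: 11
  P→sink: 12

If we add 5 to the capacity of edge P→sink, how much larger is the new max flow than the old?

Original max flow = 5.
Edge P→sink does not cross the min cut (source side {s}), so extra capacity there cannot help.
New max flow = 5. Increase = 0.

0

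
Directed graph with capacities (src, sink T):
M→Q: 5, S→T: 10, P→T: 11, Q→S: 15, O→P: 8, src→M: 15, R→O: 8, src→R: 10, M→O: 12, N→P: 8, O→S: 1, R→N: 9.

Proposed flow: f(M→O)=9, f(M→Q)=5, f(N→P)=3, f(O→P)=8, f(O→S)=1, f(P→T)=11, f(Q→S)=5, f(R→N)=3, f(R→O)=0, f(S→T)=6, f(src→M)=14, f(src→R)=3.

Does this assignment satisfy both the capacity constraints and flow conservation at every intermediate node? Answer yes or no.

Yes

Every edge has 0 ≤ f(e) ≤ cap(e).
At each intermediate node, inflow equals outflow.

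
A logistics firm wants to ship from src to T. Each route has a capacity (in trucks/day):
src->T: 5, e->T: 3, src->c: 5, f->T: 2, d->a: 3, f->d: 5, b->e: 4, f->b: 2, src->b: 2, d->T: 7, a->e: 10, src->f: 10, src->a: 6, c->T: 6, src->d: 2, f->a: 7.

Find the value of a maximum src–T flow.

Augment src->T: bottleneck 5. Total 5.
Augment src->f->T: bottleneck 2. Total 7.
Augment src->d->T: bottleneck 2. Total 9.
Augment src->c->T: bottleneck 5. Total 14.
Augment src->f->d->T: bottleneck 5. Total 19.
Augment src->a->e->T: bottleneck 3. Total 22.
No augmenting path remains in the residual graph.

22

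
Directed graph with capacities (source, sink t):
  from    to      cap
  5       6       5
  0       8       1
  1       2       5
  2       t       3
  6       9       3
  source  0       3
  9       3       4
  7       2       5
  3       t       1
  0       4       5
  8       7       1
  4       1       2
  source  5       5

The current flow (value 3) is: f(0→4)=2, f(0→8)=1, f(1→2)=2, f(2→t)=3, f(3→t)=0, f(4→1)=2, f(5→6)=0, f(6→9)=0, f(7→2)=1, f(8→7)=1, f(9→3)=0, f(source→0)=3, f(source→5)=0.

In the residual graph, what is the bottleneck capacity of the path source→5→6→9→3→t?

Residual capacities along the path: source→5: 5, 5→6: 5, 6→9: 3, 9→3: 4, 3→t: 1.
Minimum is 1.

1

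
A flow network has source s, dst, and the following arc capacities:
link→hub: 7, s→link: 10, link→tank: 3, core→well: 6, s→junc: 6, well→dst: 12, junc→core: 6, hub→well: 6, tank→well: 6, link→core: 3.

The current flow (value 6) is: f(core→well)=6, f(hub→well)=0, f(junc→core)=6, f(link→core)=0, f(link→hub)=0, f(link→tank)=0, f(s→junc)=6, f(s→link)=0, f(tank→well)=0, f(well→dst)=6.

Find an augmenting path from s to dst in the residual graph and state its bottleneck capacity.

s→link→tank→well→dst, bottleneck 3

Residual along s→link→tank→well→dst: s→link: 10, link→tank: 3, tank→well: 6, well→dst: 6.
Bottleneck = min = 3.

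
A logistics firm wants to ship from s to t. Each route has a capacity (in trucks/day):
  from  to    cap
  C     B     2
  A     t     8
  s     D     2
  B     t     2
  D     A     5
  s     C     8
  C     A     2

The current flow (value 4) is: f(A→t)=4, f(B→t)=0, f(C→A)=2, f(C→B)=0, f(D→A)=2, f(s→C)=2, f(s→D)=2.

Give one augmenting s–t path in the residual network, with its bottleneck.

s→C→B→t, bottleneck 2

Residual along s→C→B→t: s→C: 6, C→B: 2, B→t: 2.
Bottleneck = min = 2.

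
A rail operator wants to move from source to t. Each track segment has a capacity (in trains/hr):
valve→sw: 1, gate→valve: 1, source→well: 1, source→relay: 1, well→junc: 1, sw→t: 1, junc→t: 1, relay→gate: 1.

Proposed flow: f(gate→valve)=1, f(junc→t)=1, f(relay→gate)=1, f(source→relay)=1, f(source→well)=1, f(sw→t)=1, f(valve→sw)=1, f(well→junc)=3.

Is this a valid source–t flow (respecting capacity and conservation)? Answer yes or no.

Capacity violated on well→junc: flow 3 > capacity 1.

No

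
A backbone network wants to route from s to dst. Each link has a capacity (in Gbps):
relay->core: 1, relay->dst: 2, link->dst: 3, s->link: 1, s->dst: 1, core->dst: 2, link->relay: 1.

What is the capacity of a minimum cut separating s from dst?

Max flow = 2 (via 2 augmenting paths).
In the residual at optimum, the set reachable from s is {s}.
Cut edges: s->link (cap 1), s->dst (cap 1). Sum = 2.

2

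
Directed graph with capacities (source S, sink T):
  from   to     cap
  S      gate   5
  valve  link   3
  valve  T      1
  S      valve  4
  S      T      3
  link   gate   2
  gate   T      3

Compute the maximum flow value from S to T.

7

Augment S->T: bottleneck 3. Total 3.
Augment S->valve->T: bottleneck 1. Total 4.
Augment S->gate->T: bottleneck 3. Total 7.
No augmenting path remains in the residual graph.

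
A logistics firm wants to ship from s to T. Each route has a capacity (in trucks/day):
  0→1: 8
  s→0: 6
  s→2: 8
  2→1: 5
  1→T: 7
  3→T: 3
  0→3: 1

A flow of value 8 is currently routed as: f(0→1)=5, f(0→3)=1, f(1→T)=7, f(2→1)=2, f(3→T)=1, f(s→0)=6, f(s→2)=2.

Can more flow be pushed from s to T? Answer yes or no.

Residual reachable from s: {0, 1, 2, s}; T is not reachable.
Saturated cut: 0→3, 1→T with total capacity 8 = current flow value. Flow is maximum.

No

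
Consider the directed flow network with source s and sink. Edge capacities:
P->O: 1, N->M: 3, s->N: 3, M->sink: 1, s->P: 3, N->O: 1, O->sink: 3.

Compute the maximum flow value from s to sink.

3

Augment s->P->O->sink: bottleneck 1. Total 1.
Augment s->N->O->sink: bottleneck 1. Total 2.
Augment s->N->M->sink: bottleneck 1. Total 3.
No augmenting path remains in the residual graph.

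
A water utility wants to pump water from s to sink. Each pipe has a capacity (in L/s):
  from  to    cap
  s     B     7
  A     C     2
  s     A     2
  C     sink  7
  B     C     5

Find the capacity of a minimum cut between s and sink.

7

Max flow = 7 (via 2 augmenting paths).
In the residual at optimum, the set reachable from s is {B, s}.
Cut edges: s→A (cap 2), B→C (cap 5). Sum = 7.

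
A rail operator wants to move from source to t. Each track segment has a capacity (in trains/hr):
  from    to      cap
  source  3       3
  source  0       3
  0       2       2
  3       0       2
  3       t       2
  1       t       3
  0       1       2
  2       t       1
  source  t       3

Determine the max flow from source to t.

Augment source→t: bottleneck 3. Total 3.
Augment source→3→t: bottleneck 2. Total 5.
Augment source→0→2→t: bottleneck 1. Total 6.
Augment source→0→1→t: bottleneck 2. Total 8.
No augmenting path remains in the residual graph.

8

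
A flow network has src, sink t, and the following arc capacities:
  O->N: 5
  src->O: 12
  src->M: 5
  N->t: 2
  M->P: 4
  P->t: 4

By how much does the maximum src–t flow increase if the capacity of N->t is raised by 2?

Original max flow = 6.
After raising cap(N->t), augmenting paths through that edge carry 2 more units.
New max flow = 8. Increase = 2.

2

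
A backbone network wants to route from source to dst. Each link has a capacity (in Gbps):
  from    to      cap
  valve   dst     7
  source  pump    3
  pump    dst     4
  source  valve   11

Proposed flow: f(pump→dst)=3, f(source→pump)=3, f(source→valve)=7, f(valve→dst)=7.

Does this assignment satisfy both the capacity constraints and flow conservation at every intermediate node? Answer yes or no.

Yes

Every edge has 0 ≤ f(e) ≤ cap(e).
At each intermediate node, inflow equals outflow.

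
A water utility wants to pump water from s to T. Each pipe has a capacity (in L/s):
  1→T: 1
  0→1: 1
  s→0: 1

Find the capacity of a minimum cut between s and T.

1

Max flow = 1 (via 1 augmenting path).
In the residual at optimum, the set reachable from s is {s}.
Cut edges: s→0 (cap 1). Sum = 1.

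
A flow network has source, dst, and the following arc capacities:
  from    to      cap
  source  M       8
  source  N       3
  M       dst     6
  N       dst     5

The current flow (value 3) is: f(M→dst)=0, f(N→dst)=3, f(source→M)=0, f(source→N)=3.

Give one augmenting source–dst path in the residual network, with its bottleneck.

source→M→dst, bottleneck 6

Residual along source→M→dst: source→M: 8, M→dst: 6.
Bottleneck = min = 6.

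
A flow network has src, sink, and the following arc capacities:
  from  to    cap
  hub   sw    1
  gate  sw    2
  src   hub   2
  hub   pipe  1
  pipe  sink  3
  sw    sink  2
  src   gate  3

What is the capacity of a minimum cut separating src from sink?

Max flow = 3 (via 3 augmenting paths).
In the residual at optimum, the set reachable from src is {gate, hub, src, sw}.
Cut edges: hub->pipe (cap 1), sw->sink (cap 2). Sum = 3.

3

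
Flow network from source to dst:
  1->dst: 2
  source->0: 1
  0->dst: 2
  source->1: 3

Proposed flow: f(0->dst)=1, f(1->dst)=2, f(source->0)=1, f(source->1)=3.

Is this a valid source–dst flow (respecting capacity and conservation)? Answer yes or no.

Conservation fails at 1: inflow 3 ≠ outflow 2.

No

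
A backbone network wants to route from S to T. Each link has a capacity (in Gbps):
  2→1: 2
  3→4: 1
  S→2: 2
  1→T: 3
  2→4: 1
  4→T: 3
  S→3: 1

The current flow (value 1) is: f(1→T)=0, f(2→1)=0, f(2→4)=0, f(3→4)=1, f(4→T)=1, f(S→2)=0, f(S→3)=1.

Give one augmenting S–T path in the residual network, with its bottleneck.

S→2→4→T, bottleneck 1

Residual along S→2→4→T: S→2: 2, 2→4: 1, 4→T: 2.
Bottleneck = min = 1.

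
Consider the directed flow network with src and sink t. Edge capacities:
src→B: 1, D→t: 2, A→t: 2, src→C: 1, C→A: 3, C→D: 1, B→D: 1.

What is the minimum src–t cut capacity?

2

Max flow = 2 (via 2 augmenting paths).
In the residual at optimum, the set reachable from src is {src}.
Cut edges: src→C (cap 1), src→B (cap 1). Sum = 2.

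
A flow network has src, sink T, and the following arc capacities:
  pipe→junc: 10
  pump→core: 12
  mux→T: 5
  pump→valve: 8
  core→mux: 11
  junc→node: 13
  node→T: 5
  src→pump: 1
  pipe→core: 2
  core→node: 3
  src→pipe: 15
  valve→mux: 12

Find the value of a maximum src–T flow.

Augment src→pipe→junc→node→T: bottleneck 5. Total 5.
Augment src→pipe→core→mux→T: bottleneck 2. Total 7.
Augment src→pump→core→mux→T: bottleneck 1. Total 8.
No augmenting path remains in the residual graph.

8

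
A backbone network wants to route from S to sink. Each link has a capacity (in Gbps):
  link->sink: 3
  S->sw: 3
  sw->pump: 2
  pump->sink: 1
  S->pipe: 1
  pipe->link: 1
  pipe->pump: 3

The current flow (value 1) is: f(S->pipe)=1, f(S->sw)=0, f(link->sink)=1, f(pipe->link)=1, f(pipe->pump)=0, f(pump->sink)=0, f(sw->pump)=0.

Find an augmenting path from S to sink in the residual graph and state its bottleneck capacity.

S->sw->pump->sink, bottleneck 1

Residual along S->sw->pump->sink: S->sw: 3, sw->pump: 2, pump->sink: 1.
Bottleneck = min = 1.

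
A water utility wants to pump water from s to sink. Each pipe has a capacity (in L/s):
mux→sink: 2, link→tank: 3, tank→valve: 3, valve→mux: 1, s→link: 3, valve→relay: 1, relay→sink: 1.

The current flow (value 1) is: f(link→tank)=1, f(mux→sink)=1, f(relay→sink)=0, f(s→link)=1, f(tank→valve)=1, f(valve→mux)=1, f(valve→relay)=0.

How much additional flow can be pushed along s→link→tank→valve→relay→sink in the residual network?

1

Residual capacities along the path: s→link: 2, link→tank: 2, tank→valve: 2, valve→relay: 1, relay→sink: 1.
Minimum is 1.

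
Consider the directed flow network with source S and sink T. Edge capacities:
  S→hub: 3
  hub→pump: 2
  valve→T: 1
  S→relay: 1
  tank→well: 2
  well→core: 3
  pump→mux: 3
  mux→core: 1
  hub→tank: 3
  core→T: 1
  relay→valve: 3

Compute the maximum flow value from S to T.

Augment S→relay→valve→T: bottleneck 1. Total 1.
Augment S→hub→pump→mux→core→T: bottleneck 1. Total 2.
No augmenting path remains in the residual graph.

2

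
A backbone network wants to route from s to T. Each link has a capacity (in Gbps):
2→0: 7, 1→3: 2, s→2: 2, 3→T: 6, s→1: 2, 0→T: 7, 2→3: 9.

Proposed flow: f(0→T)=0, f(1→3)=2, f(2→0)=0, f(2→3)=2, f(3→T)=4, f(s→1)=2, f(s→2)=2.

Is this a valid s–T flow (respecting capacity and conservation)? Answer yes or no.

Yes

Every edge has 0 ≤ f(e) ≤ cap(e).
At each intermediate node, inflow equals outflow.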